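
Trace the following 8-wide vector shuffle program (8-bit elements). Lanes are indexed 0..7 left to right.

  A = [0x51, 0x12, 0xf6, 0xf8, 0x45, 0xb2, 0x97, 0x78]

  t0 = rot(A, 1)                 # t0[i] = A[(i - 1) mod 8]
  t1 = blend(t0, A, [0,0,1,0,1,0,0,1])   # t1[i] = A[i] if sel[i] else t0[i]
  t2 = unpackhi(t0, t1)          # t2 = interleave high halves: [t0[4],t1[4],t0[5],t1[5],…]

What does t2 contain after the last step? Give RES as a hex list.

  t0: 78 51 12 f6 f8 45 b2 97
  t1: 78 51 f6 f6 45 45 b2 78
  t2: f8 45 45 45 b2 b2 97 78

RES = [0xf8, 0x45, 0x45, 0x45, 0xb2, 0xb2, 0x97, 0x78]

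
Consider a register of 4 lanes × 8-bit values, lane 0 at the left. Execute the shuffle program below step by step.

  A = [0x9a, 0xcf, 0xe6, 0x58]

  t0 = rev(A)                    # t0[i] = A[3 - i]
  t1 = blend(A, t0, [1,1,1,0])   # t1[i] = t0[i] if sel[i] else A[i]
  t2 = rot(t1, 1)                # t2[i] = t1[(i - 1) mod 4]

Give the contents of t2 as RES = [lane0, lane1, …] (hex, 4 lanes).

RES = [0x58, 0x58, 0xe6, 0xcf]

→ t0 |58|e6|cf|9a|
→ t1 |58|e6|cf|58|
→ t2 |58|58|e6|cf|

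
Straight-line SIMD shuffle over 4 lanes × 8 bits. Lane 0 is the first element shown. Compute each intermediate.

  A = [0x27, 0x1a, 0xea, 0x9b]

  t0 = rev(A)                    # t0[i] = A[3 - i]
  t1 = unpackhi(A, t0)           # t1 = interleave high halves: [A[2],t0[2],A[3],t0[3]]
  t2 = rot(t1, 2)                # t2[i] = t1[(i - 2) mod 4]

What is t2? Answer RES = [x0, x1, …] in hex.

t0 = [0x9b, 0xea, 0x1a, 0x27]
t1 = [0xea, 0x1a, 0x9b, 0x27]
t2 = [0x9b, 0x27, 0xea, 0x1a]

RES = [ 0x9b  0x27  0xea  0x1a ]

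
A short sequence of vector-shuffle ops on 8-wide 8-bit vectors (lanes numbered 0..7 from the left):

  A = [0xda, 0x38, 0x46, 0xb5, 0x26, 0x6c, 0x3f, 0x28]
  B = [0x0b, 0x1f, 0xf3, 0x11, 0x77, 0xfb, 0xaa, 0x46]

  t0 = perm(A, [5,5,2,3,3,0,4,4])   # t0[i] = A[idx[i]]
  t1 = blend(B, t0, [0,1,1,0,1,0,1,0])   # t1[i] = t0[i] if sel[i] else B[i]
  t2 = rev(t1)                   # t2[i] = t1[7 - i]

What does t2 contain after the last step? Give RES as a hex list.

  t0: 6c 6c 46 b5 b5 da 26 26
  t1: 0b 6c 46 11 b5 fb 26 46
  t2: 46 26 fb b5 11 46 6c 0b

RES = [0x46, 0x26, 0xfb, 0xb5, 0x11, 0x46, 0x6c, 0x0b]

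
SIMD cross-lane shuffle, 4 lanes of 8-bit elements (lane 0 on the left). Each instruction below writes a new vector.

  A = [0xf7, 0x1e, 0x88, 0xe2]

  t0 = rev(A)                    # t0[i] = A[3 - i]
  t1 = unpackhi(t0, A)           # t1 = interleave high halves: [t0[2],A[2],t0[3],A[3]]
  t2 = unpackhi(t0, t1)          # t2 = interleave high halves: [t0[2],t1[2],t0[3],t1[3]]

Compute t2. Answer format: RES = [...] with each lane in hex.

RES = [ 0x1e  0xf7  0xf7  0xe2 ]

  t0: e2 88 1e f7
  t1: 1e 88 f7 e2
  t2: 1e f7 f7 e2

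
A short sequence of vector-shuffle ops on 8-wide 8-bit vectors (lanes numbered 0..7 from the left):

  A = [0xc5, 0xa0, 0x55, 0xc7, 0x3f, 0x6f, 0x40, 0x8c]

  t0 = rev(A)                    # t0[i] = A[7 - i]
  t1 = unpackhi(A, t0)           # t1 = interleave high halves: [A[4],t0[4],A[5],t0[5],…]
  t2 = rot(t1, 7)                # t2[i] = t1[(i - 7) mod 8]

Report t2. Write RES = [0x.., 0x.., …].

RES = [ 0xc7  0x6f  0x55  0x40  0xa0  0x8c  0xc5  0x3f ]

  t0: 8c 40 6f 3f c7 55 a0 c5
  t1: 3f c7 6f 55 40 a0 8c c5
  t2: c7 6f 55 40 a0 8c c5 3f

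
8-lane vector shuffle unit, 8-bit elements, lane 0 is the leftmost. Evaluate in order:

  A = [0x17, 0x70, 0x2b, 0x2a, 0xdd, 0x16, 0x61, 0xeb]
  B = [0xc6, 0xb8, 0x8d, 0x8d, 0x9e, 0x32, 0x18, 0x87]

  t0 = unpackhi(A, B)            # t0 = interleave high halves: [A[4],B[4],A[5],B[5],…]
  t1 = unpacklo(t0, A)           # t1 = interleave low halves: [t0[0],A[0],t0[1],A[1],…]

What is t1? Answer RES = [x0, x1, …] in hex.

  t0: dd 9e 16 32 61 18 eb 87
  t1: dd 17 9e 70 16 2b 32 2a

RES = [0xdd, 0x17, 0x9e, 0x70, 0x16, 0x2b, 0x32, 0x2a]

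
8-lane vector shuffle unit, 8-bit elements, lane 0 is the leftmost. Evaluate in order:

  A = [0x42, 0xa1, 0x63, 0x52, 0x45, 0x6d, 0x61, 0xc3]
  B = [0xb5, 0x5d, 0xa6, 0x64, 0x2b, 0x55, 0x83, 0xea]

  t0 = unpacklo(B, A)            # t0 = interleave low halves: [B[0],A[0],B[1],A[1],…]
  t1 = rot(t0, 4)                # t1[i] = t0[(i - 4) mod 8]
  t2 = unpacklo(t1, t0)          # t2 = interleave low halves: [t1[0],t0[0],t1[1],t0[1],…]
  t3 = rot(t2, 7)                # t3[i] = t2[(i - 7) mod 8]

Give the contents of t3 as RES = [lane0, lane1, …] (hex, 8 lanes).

RES = [0xb5, 0x63, 0x42, 0x64, 0x5d, 0x52, 0xa1, 0xa6]

t0 = [0xb5, 0x42, 0x5d, 0xa1, 0xa6, 0x63, 0x64, 0x52]
t1 = [0xa6, 0x63, 0x64, 0x52, 0xb5, 0x42, 0x5d, 0xa1]
t2 = [0xa6, 0xb5, 0x63, 0x42, 0x64, 0x5d, 0x52, 0xa1]
t3 = [0xb5, 0x63, 0x42, 0x64, 0x5d, 0x52, 0xa1, 0xa6]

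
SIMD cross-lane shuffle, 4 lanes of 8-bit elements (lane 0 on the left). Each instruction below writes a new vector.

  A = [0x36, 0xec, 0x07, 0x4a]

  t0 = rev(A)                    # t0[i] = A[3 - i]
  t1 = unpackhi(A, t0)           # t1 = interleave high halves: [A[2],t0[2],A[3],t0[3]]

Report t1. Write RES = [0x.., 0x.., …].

RES = [0x07, 0xec, 0x4a, 0x36]

t0 = [0x4a, 0x07, 0xec, 0x36]
t1 = [0x07, 0xec, 0x4a, 0x36]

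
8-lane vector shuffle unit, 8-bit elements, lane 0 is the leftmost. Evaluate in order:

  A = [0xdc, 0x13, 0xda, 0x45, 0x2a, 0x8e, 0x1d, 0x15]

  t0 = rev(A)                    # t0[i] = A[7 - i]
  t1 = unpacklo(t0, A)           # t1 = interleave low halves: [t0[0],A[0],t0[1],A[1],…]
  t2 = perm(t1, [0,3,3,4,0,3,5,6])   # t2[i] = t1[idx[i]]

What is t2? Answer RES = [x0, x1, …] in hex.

RES = [ 0x15  0x13  0x13  0x8e  0x15  0x13  0xda  0x2a ]

  t0: 15 1d 8e 2a 45 da 13 dc
  t1: 15 dc 1d 13 8e da 2a 45
  t2: 15 13 13 8e 15 13 da 2a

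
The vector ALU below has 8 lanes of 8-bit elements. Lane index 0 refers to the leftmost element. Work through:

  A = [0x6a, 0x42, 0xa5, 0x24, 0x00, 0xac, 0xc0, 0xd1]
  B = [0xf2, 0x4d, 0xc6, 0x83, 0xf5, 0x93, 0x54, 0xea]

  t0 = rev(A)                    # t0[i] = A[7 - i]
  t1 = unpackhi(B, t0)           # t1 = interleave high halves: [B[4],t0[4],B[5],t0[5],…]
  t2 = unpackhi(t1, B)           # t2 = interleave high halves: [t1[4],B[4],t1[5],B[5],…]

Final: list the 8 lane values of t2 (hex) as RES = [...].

→ t0 |d1|c0|ac|00|24|a5|42|6a|
→ t1 |f5|24|93|a5|54|42|ea|6a|
→ t2 |54|f5|42|93|ea|54|6a|ea|

RES = [0x54, 0xf5, 0x42, 0x93, 0xea, 0x54, 0x6a, 0xea]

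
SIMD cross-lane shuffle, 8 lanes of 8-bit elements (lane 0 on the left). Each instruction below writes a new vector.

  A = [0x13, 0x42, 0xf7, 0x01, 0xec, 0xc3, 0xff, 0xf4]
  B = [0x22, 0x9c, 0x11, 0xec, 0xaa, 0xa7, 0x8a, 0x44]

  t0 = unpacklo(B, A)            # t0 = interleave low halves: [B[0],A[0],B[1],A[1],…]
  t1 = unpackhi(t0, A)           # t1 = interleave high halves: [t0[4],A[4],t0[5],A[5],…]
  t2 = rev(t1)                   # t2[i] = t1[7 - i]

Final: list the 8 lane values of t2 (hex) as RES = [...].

RES = [ 0xf4  0x01  0xff  0xec  0xc3  0xf7  0xec  0x11 ]

t0 = [0x22, 0x13, 0x9c, 0x42, 0x11, 0xf7, 0xec, 0x01]
t1 = [0x11, 0xec, 0xf7, 0xc3, 0xec, 0xff, 0x01, 0xf4]
t2 = [0xf4, 0x01, 0xff, 0xec, 0xc3, 0xf7, 0xec, 0x11]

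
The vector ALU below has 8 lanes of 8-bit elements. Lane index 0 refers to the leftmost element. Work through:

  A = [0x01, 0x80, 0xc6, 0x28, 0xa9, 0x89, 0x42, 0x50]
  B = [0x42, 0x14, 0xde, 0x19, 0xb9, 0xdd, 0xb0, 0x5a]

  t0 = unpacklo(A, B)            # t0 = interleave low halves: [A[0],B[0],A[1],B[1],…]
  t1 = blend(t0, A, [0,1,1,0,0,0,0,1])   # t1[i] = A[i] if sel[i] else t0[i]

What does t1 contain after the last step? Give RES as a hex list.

RES = [ 0x01  0x80  0xc6  0x14  0xc6  0xde  0x28  0x50 ]

t0 = [0x01, 0x42, 0x80, 0x14, 0xc6, 0xde, 0x28, 0x19]
t1 = [0x01, 0x80, 0xc6, 0x14, 0xc6, 0xde, 0x28, 0x50]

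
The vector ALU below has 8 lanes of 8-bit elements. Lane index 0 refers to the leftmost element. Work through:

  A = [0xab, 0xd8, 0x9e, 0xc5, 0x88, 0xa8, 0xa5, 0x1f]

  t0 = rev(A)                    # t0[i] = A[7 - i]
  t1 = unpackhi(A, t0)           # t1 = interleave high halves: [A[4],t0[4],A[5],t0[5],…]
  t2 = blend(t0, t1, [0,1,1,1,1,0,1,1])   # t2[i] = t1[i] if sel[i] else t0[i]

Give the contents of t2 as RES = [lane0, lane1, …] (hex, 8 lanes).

RES = [0x1f, 0xc5, 0xa8, 0x9e, 0xa5, 0x9e, 0x1f, 0xab]

t0 = [0x1f, 0xa5, 0xa8, 0x88, 0xc5, 0x9e, 0xd8, 0xab]
t1 = [0x88, 0xc5, 0xa8, 0x9e, 0xa5, 0xd8, 0x1f, 0xab]
t2 = [0x1f, 0xc5, 0xa8, 0x9e, 0xa5, 0x9e, 0x1f, 0xab]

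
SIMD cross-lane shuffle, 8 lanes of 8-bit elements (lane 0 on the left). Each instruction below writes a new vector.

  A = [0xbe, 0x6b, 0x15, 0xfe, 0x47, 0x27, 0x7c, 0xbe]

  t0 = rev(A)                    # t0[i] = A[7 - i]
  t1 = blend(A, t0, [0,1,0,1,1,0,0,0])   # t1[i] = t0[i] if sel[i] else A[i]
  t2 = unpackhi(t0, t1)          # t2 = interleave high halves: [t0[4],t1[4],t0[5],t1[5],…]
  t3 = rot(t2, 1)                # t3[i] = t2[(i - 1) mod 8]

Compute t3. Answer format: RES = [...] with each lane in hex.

RES = [ 0xbe  0xfe  0xfe  0x15  0x27  0x6b  0x7c  0xbe ]

t0 = [0xbe, 0x7c, 0x27, 0x47, 0xfe, 0x15, 0x6b, 0xbe]
t1 = [0xbe, 0x7c, 0x15, 0x47, 0xfe, 0x27, 0x7c, 0xbe]
t2 = [0xfe, 0xfe, 0x15, 0x27, 0x6b, 0x7c, 0xbe, 0xbe]
t3 = [0xbe, 0xfe, 0xfe, 0x15, 0x27, 0x6b, 0x7c, 0xbe]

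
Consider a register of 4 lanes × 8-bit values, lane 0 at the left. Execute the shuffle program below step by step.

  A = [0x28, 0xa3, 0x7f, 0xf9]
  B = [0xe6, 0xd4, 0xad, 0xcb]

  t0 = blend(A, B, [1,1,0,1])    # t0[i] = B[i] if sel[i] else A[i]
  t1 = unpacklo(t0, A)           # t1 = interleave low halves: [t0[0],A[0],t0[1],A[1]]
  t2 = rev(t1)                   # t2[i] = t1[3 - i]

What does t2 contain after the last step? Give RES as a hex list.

  t0: e6 d4 7f cb
  t1: e6 28 d4 a3
  t2: a3 d4 28 e6

RES = [0xa3, 0xd4, 0x28, 0xe6]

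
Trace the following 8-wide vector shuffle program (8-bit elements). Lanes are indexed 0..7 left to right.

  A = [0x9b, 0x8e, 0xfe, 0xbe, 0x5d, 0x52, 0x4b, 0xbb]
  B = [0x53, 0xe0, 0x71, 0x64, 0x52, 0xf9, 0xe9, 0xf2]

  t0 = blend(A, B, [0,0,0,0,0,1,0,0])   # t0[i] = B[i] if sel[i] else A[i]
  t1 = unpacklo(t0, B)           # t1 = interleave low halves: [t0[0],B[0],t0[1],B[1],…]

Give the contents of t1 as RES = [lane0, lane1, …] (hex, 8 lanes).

→ t0 |9b|8e|fe|be|5d|f9|4b|bb|
→ t1 |9b|53|8e|e0|fe|71|be|64|

RES = [ 0x9b  0x53  0x8e  0xe0  0xfe  0x71  0xbe  0x64 ]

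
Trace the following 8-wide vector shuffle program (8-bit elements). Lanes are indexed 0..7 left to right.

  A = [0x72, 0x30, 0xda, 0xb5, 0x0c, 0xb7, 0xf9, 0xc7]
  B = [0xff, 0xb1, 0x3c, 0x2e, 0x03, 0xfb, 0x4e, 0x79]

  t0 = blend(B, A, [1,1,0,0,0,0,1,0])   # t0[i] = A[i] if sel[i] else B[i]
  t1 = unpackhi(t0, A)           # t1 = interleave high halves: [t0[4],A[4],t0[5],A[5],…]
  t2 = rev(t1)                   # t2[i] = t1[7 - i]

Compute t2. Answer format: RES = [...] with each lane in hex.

  t0: 72 30 3c 2e 03 fb f9 79
  t1: 03 0c fb b7 f9 f9 79 c7
  t2: c7 79 f9 f9 b7 fb 0c 03

RES = [0xc7, 0x79, 0xf9, 0xf9, 0xb7, 0xfb, 0x0c, 0x03]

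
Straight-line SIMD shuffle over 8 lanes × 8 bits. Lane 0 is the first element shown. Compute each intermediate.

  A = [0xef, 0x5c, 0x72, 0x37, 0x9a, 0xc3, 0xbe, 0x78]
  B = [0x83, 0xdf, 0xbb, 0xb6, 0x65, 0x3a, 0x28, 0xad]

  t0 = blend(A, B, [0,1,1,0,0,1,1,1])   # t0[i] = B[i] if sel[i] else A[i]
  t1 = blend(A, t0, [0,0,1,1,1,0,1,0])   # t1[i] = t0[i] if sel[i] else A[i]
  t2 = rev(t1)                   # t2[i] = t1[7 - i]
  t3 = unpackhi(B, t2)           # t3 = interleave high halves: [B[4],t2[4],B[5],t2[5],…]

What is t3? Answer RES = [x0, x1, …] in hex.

RES = [ 0x65  0x37  0x3a  0xbb  0x28  0x5c  0xad  0xef ]

  t0: ef df bb 37 9a 3a 28 ad
  t1: ef 5c bb 37 9a c3 28 78
  t2: 78 28 c3 9a 37 bb 5c ef
  t3: 65 37 3a bb 28 5c ad ef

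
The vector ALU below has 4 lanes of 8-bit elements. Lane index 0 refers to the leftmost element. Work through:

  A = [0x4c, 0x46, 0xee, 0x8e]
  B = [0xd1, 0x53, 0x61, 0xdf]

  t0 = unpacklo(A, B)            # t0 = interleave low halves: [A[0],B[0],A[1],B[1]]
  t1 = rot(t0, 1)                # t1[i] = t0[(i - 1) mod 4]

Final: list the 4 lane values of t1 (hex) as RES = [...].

RES = [ 0x53  0x4c  0xd1  0x46 ]

→ t0 |4c|d1|46|53|
→ t1 |53|4c|d1|46|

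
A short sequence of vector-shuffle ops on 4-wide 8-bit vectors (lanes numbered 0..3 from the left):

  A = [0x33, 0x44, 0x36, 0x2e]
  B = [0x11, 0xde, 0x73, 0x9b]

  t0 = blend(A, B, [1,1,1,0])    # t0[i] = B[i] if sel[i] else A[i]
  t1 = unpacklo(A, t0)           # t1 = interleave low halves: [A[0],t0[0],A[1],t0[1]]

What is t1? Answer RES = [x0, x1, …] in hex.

→ t0 |11|de|73|2e|
→ t1 |33|11|44|de|

RES = [ 0x33  0x11  0x44  0xde ]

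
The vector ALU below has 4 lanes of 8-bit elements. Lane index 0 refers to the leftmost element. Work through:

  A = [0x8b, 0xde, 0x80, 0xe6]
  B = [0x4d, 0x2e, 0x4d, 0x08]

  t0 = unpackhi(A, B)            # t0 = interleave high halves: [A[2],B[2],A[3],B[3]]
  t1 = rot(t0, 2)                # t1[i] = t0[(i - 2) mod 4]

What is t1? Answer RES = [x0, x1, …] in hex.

t0 = [0x80, 0x4d, 0xe6, 0x08]
t1 = [0xe6, 0x08, 0x80, 0x4d]

RES = [ 0xe6  0x08  0x80  0x4d ]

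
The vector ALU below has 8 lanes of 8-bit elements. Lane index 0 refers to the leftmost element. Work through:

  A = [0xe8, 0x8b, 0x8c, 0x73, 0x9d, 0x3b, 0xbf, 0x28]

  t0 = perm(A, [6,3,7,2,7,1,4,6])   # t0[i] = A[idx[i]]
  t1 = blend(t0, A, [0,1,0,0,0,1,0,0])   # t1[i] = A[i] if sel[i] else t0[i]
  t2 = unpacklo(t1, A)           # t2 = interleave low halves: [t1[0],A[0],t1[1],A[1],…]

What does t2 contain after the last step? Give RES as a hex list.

→ t0 |bf|73|28|8c|28|8b|9d|bf|
→ t1 |bf|8b|28|8c|28|3b|9d|bf|
→ t2 |bf|e8|8b|8b|28|8c|8c|73|

RES = [ 0xbf  0xe8  0x8b  0x8b  0x28  0x8c  0x8c  0x73 ]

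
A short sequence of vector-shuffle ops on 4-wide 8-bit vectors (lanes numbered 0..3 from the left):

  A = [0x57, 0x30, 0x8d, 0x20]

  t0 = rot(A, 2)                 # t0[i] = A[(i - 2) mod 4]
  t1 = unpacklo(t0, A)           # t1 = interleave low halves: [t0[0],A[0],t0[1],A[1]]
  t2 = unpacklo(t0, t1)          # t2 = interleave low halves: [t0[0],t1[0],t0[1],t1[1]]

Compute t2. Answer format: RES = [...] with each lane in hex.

RES = [ 0x8d  0x8d  0x20  0x57 ]

  t0: 8d 20 57 30
  t1: 8d 57 20 30
  t2: 8d 8d 20 57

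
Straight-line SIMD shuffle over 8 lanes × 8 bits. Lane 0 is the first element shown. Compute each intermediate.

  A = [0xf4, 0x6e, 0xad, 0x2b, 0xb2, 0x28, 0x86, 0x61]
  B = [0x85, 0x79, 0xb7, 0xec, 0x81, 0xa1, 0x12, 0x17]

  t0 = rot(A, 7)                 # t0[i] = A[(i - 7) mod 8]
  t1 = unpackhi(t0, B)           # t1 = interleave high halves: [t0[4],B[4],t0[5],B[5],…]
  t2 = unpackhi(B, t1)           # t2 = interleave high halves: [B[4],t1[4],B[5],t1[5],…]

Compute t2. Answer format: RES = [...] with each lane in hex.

RES = [ 0x81  0x61  0xa1  0x12  0x12  0xf4  0x17  0x17 ]

t0 = [0x6e, 0xad, 0x2b, 0xb2, 0x28, 0x86, 0x61, 0xf4]
t1 = [0x28, 0x81, 0x86, 0xa1, 0x61, 0x12, 0xf4, 0x17]
t2 = [0x81, 0x61, 0xa1, 0x12, 0x12, 0xf4, 0x17, 0x17]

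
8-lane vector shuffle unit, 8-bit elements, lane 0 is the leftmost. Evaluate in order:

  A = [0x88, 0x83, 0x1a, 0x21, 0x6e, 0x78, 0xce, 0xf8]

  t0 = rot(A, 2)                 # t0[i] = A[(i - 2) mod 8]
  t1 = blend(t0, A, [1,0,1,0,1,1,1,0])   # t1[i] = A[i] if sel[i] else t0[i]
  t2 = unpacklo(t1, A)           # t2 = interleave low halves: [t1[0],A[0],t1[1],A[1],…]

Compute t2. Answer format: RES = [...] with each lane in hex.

  t0: ce f8 88 83 1a 21 6e 78
  t1: 88 f8 1a 83 6e 78 ce 78
  t2: 88 88 f8 83 1a 1a 83 21

RES = [0x88, 0x88, 0xf8, 0x83, 0x1a, 0x1a, 0x83, 0x21]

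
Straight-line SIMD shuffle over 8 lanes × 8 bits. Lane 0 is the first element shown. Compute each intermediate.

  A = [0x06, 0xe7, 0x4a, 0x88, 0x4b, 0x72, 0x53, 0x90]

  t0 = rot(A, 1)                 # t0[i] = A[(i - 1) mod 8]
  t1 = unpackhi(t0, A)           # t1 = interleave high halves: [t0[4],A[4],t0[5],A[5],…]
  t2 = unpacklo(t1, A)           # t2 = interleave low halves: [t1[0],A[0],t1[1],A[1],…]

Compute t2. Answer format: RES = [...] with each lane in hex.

t0 = [0x90, 0x06, 0xe7, 0x4a, 0x88, 0x4b, 0x72, 0x53]
t1 = [0x88, 0x4b, 0x4b, 0x72, 0x72, 0x53, 0x53, 0x90]
t2 = [0x88, 0x06, 0x4b, 0xe7, 0x4b, 0x4a, 0x72, 0x88]

RES = [ 0x88  0x06  0x4b  0xe7  0x4b  0x4a  0x72  0x88 ]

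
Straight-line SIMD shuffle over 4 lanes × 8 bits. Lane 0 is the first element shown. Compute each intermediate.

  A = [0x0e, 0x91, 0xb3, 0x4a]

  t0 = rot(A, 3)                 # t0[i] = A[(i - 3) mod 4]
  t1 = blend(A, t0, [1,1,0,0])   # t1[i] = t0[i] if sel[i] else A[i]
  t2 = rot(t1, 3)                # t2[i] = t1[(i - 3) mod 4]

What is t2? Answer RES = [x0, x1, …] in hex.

→ t0 |91|b3|4a|0e|
→ t1 |91|b3|b3|4a|
→ t2 |b3|b3|4a|91|

RES = [ 0xb3  0xb3  0x4a  0x91 ]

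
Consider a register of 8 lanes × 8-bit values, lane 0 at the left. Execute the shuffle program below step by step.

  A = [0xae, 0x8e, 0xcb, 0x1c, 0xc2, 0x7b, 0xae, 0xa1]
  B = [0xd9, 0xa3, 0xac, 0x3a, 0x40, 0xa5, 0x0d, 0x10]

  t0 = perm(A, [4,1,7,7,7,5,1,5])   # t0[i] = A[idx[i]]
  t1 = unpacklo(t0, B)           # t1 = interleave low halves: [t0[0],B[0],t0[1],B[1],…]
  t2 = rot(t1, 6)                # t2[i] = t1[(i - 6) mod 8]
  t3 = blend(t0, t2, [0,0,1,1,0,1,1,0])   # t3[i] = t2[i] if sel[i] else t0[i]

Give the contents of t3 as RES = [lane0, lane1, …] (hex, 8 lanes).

RES = [0xc2, 0x8e, 0xa1, 0xac, 0xa1, 0x3a, 0xc2, 0x7b]

  t0: c2 8e a1 a1 a1 7b 8e 7b
  t1: c2 d9 8e a3 a1 ac a1 3a
  t2: 8e a3 a1 ac a1 3a c2 d9
  t3: c2 8e a1 ac a1 3a c2 7b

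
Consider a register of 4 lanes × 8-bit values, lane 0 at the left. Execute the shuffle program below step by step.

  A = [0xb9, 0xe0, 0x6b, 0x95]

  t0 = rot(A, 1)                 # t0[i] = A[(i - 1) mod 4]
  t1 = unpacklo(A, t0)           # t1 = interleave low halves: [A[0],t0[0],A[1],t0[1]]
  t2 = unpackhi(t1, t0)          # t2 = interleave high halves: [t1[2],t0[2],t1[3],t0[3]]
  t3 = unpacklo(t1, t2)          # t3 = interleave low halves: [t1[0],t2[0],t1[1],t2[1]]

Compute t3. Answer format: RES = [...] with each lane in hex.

→ t0 |95|b9|e0|6b|
→ t1 |b9|95|e0|b9|
→ t2 |e0|e0|b9|6b|
→ t3 |b9|e0|95|e0|

RES = [ 0xb9  0xe0  0x95  0xe0 ]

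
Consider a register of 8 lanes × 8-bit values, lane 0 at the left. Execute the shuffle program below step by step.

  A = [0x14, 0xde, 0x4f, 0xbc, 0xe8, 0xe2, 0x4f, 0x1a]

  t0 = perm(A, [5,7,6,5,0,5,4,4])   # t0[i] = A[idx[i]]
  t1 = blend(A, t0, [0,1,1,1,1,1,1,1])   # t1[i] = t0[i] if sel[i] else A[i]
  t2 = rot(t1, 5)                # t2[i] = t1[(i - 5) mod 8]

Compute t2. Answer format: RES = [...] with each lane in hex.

t0 = [0xe2, 0x1a, 0x4f, 0xe2, 0x14, 0xe2, 0xe8, 0xe8]
t1 = [0x14, 0x1a, 0x4f, 0xe2, 0x14, 0xe2, 0xe8, 0xe8]
t2 = [0xe2, 0x14, 0xe2, 0xe8, 0xe8, 0x14, 0x1a, 0x4f]

RES = [0xe2, 0x14, 0xe2, 0xe8, 0xe8, 0x14, 0x1a, 0x4f]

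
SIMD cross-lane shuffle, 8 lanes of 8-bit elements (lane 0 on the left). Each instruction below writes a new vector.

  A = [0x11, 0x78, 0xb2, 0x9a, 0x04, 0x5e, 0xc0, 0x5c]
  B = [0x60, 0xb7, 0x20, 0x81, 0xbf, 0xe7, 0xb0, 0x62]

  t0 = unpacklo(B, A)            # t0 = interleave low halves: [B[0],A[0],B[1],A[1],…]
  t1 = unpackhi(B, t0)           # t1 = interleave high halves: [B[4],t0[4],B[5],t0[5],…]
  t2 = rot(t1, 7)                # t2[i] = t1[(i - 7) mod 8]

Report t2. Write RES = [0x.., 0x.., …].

RES = [ 0x20  0xe7  0xb2  0xb0  0x81  0x62  0x9a  0xbf ]

→ t0 |60|11|b7|78|20|b2|81|9a|
→ t1 |bf|20|e7|b2|b0|81|62|9a|
→ t2 |20|e7|b2|b0|81|62|9a|bf|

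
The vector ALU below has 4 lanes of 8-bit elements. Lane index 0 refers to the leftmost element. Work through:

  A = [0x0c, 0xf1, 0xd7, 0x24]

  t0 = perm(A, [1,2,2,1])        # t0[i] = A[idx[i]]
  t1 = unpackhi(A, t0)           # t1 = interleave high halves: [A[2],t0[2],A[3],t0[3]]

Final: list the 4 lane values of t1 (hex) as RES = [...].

t0 = [0xf1, 0xd7, 0xd7, 0xf1]
t1 = [0xd7, 0xd7, 0x24, 0xf1]

RES = [ 0xd7  0xd7  0x24  0xf1 ]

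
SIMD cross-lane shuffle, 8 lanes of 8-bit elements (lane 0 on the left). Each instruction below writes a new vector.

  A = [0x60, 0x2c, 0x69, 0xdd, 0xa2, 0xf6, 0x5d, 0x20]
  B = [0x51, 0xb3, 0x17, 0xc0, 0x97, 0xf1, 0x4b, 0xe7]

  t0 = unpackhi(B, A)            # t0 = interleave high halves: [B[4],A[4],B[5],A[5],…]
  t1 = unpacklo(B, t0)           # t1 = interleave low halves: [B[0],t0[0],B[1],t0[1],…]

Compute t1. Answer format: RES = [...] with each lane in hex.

RES = [0x51, 0x97, 0xb3, 0xa2, 0x17, 0xf1, 0xc0, 0xf6]

t0 = [0x97, 0xa2, 0xf1, 0xf6, 0x4b, 0x5d, 0xe7, 0x20]
t1 = [0x51, 0x97, 0xb3, 0xa2, 0x17, 0xf1, 0xc0, 0xf6]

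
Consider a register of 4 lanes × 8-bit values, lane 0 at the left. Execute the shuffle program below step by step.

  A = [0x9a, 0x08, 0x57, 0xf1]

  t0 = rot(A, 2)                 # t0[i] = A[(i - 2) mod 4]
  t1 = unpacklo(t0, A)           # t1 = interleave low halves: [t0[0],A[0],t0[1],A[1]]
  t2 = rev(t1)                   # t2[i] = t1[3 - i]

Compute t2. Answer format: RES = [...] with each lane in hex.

RES = [0x08, 0xf1, 0x9a, 0x57]

  t0: 57 f1 9a 08
  t1: 57 9a f1 08
  t2: 08 f1 9a 57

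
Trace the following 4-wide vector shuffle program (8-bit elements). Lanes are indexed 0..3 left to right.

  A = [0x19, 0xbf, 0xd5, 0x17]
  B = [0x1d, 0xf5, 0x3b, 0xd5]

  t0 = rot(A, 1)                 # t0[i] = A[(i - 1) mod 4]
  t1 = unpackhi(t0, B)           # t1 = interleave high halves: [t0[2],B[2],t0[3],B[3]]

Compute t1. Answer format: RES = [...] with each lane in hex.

→ t0 |17|19|bf|d5|
→ t1 |bf|3b|d5|d5|

RES = [ 0xbf  0x3b  0xd5  0xd5 ]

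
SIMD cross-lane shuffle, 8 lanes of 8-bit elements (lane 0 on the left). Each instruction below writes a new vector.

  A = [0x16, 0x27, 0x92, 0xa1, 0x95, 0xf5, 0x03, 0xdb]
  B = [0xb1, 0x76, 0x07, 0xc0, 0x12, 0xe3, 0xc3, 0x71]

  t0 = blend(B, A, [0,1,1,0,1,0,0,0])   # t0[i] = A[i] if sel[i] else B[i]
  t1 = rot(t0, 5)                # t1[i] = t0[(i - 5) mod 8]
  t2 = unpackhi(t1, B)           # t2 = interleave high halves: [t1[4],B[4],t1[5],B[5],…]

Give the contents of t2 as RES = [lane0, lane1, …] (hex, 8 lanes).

t0 = [0xb1, 0x27, 0x92, 0xc0, 0x95, 0xe3, 0xc3, 0x71]
t1 = [0xc0, 0x95, 0xe3, 0xc3, 0x71, 0xb1, 0x27, 0x92]
t2 = [0x71, 0x12, 0xb1, 0xe3, 0x27, 0xc3, 0x92, 0x71]

RES = [0x71, 0x12, 0xb1, 0xe3, 0x27, 0xc3, 0x92, 0x71]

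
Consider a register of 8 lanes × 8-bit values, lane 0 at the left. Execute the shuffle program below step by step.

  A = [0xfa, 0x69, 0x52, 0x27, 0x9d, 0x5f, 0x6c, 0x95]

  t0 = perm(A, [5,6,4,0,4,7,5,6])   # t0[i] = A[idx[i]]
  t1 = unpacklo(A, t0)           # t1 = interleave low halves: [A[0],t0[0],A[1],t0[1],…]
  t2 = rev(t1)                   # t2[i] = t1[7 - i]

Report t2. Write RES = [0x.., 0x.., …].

RES = [0xfa, 0x27, 0x9d, 0x52, 0x6c, 0x69, 0x5f, 0xfa]

→ t0 |5f|6c|9d|fa|9d|95|5f|6c|
→ t1 |fa|5f|69|6c|52|9d|27|fa|
→ t2 |fa|27|9d|52|6c|69|5f|fa|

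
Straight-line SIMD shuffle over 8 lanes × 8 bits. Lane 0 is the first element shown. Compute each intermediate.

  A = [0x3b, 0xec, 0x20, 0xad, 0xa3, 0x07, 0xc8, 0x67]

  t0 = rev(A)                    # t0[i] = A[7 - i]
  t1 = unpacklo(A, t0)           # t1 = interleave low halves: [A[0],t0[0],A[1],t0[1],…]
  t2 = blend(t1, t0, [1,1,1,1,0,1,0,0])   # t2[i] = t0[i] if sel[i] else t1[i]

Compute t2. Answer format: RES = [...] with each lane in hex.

  t0: 67 c8 07 a3 ad 20 ec 3b
  t1: 3b 67 ec c8 20 07 ad a3
  t2: 67 c8 07 a3 20 20 ad a3

RES = [ 0x67  0xc8  0x07  0xa3  0x20  0x20  0xad  0xa3 ]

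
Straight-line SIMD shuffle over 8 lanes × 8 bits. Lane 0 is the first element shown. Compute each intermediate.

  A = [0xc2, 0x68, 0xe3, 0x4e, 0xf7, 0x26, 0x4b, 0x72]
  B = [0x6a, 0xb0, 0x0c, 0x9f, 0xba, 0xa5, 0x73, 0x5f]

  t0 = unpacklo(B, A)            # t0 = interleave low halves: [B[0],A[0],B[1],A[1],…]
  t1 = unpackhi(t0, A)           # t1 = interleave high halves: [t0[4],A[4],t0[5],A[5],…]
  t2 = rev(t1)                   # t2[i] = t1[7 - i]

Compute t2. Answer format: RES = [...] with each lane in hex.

→ t0 |6a|c2|b0|68|0c|e3|9f|4e|
→ t1 |0c|f7|e3|26|9f|4b|4e|72|
→ t2 |72|4e|4b|9f|26|e3|f7|0c|

RES = [0x72, 0x4e, 0x4b, 0x9f, 0x26, 0xe3, 0xf7, 0x0c]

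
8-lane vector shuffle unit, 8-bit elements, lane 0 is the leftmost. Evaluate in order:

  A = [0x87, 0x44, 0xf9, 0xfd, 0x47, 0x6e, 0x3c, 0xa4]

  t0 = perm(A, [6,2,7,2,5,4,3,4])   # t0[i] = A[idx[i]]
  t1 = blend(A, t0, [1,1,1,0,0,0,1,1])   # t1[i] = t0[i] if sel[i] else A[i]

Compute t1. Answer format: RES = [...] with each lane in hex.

RES = [ 0x3c  0xf9  0xa4  0xfd  0x47  0x6e  0xfd  0x47 ]

  t0: 3c f9 a4 f9 6e 47 fd 47
  t1: 3c f9 a4 fd 47 6e fd 47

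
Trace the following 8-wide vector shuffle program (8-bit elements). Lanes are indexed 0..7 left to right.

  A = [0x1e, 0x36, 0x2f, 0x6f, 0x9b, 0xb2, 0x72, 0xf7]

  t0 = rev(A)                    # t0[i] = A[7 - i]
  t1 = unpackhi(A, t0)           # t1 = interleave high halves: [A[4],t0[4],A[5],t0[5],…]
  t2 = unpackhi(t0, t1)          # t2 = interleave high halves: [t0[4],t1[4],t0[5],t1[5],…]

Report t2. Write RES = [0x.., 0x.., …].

  t0: f7 72 b2 9b 6f 2f 36 1e
  t1: 9b 6f b2 2f 72 36 f7 1e
  t2: 6f 72 2f 36 36 f7 1e 1e

RES = [ 0x6f  0x72  0x2f  0x36  0x36  0xf7  0x1e  0x1e ]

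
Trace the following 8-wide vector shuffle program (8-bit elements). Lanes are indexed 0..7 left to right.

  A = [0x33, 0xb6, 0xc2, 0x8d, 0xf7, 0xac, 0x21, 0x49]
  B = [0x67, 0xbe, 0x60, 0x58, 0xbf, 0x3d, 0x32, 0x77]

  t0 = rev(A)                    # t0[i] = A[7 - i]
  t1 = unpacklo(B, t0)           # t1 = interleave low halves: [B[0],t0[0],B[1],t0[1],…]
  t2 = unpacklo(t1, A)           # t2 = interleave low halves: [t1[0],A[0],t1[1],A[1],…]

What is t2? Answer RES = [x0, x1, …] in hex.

RES = [0x67, 0x33, 0x49, 0xb6, 0xbe, 0xc2, 0x21, 0x8d]

  t0: 49 21 ac f7 8d c2 b6 33
  t1: 67 49 be 21 60 ac 58 f7
  t2: 67 33 49 b6 be c2 21 8d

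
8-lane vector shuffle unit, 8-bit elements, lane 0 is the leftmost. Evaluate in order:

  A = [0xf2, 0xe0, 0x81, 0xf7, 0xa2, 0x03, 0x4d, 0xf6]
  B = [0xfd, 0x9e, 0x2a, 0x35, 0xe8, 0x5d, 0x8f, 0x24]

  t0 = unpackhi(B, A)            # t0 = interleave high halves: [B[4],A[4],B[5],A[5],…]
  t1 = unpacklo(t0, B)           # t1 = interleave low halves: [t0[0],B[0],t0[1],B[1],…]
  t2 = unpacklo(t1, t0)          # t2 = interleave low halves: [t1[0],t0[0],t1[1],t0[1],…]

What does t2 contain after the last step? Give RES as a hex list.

  t0: e8 a2 5d 03 8f 4d 24 f6
  t1: e8 fd a2 9e 5d 2a 03 35
  t2: e8 e8 fd a2 a2 5d 9e 03

RES = [0xe8, 0xe8, 0xfd, 0xa2, 0xa2, 0x5d, 0x9e, 0x03]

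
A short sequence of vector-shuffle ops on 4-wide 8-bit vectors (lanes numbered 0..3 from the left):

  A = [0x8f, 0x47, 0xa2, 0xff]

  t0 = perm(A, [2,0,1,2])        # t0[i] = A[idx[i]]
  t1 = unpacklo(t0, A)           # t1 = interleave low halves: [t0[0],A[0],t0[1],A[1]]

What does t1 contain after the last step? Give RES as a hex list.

RES = [0xa2, 0x8f, 0x8f, 0x47]

  t0: a2 8f 47 a2
  t1: a2 8f 8f 47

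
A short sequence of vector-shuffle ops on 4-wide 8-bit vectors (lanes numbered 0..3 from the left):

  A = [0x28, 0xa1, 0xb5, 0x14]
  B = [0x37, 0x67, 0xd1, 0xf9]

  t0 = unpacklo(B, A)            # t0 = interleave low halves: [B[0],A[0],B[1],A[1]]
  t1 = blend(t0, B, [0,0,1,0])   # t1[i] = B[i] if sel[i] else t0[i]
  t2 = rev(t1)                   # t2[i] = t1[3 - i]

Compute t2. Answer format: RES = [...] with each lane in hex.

RES = [ 0xa1  0xd1  0x28  0x37 ]

t0 = [0x37, 0x28, 0x67, 0xa1]
t1 = [0x37, 0x28, 0xd1, 0xa1]
t2 = [0xa1, 0xd1, 0x28, 0x37]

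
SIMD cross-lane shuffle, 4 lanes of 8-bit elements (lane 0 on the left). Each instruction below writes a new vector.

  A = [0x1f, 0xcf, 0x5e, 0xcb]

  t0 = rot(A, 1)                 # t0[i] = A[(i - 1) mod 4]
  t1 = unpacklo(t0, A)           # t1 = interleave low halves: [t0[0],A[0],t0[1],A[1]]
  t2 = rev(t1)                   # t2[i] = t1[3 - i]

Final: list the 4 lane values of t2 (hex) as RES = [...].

RES = [ 0xcf  0x1f  0x1f  0xcb ]

  t0: cb 1f cf 5e
  t1: cb 1f 1f cf
  t2: cf 1f 1f cb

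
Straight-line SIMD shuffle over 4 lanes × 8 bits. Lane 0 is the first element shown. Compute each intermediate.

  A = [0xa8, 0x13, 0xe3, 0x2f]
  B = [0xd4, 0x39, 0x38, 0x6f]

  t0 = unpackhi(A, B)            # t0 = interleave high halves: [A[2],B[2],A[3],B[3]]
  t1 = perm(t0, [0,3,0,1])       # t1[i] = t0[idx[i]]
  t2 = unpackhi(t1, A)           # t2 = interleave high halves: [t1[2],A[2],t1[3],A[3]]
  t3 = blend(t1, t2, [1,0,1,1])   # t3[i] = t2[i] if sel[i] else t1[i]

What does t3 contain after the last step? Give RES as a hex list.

RES = [ 0xe3  0x6f  0x38  0x2f ]

  t0: e3 38 2f 6f
  t1: e3 6f e3 38
  t2: e3 e3 38 2f
  t3: e3 6f 38 2f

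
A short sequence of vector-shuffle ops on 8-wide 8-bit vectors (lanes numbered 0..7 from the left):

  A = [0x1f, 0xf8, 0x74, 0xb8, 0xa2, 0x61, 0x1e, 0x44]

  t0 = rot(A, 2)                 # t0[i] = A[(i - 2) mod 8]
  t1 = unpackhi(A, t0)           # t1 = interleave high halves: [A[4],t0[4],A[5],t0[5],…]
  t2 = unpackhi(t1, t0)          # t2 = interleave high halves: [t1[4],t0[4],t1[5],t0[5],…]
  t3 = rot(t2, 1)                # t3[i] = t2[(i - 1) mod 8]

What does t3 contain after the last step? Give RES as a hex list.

RES = [0x61, 0x1e, 0x74, 0xa2, 0xb8, 0x44, 0xa2, 0x61]

t0 = [0x1e, 0x44, 0x1f, 0xf8, 0x74, 0xb8, 0xa2, 0x61]
t1 = [0xa2, 0x74, 0x61, 0xb8, 0x1e, 0xa2, 0x44, 0x61]
t2 = [0x1e, 0x74, 0xa2, 0xb8, 0x44, 0xa2, 0x61, 0x61]
t3 = [0x61, 0x1e, 0x74, 0xa2, 0xb8, 0x44, 0xa2, 0x61]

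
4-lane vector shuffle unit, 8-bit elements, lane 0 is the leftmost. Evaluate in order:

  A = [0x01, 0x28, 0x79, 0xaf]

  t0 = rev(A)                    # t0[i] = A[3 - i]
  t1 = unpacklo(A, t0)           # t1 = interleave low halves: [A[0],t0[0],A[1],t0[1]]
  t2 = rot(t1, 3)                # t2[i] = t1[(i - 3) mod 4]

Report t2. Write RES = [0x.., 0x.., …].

RES = [0xaf, 0x28, 0x79, 0x01]

→ t0 |af|79|28|01|
→ t1 |01|af|28|79|
→ t2 |af|28|79|01|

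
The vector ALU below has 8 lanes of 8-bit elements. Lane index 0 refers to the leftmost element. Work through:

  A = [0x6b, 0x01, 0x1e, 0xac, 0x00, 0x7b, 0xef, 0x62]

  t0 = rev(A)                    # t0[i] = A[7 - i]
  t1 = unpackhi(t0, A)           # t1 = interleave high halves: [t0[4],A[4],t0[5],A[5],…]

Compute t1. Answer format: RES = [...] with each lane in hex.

t0 = [0x62, 0xef, 0x7b, 0x00, 0xac, 0x1e, 0x01, 0x6b]
t1 = [0xac, 0x00, 0x1e, 0x7b, 0x01, 0xef, 0x6b, 0x62]

RES = [ 0xac  0x00  0x1e  0x7b  0x01  0xef  0x6b  0x62 ]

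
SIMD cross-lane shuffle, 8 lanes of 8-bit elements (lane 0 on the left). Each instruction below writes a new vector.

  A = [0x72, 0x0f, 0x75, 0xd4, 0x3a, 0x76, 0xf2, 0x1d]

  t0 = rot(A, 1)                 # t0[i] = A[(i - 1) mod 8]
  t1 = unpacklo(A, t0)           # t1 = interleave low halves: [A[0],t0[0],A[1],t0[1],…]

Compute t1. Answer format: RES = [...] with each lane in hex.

RES = [0x72, 0x1d, 0x0f, 0x72, 0x75, 0x0f, 0xd4, 0x75]

  t0: 1d 72 0f 75 d4 3a 76 f2
  t1: 72 1d 0f 72 75 0f d4 75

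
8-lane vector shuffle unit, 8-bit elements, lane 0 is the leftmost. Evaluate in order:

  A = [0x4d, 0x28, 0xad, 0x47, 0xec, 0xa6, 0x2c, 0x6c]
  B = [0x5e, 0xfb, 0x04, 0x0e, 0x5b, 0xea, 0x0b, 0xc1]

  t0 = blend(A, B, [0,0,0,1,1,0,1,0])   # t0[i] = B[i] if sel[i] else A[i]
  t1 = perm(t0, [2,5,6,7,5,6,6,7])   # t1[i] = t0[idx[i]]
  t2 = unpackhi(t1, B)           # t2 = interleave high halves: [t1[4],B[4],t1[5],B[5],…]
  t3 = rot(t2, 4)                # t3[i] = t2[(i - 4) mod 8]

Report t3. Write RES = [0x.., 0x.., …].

  t0: 4d 28 ad 0e 5b a6 0b 6c
  t1: ad a6 0b 6c a6 0b 0b 6c
  t2: a6 5b 0b ea 0b 0b 6c c1
  t3: 0b 0b 6c c1 a6 5b 0b ea

RES = [ 0x0b  0x0b  0x6c  0xc1  0xa6  0x5b  0x0b  0xea ]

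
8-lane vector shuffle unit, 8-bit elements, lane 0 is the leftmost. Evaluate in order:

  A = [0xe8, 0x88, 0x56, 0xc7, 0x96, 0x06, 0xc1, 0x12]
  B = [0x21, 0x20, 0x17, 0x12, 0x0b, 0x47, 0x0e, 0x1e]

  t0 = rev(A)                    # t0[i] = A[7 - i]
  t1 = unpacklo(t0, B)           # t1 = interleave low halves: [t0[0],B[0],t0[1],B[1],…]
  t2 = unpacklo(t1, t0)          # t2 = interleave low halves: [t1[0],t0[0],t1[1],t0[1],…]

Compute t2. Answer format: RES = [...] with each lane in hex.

  t0: 12 c1 06 96 c7 56 88 e8
  t1: 12 21 c1 20 06 17 96 12
  t2: 12 12 21 c1 c1 06 20 96

RES = [ 0x12  0x12  0x21  0xc1  0xc1  0x06  0x20  0x96 ]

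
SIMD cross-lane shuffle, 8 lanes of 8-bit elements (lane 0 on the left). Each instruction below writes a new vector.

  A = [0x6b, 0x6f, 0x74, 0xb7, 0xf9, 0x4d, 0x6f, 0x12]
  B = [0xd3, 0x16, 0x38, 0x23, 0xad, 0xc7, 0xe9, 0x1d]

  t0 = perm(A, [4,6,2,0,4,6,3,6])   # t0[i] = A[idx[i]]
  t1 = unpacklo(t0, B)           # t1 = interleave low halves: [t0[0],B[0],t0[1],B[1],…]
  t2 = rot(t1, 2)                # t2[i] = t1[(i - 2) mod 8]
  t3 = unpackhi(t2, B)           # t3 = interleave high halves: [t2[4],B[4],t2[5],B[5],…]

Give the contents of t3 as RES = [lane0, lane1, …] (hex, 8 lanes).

RES = [0x6f, 0xad, 0x16, 0xc7, 0x74, 0xe9, 0x38, 0x1d]

t0 = [0xf9, 0x6f, 0x74, 0x6b, 0xf9, 0x6f, 0xb7, 0x6f]
t1 = [0xf9, 0xd3, 0x6f, 0x16, 0x74, 0x38, 0x6b, 0x23]
t2 = [0x6b, 0x23, 0xf9, 0xd3, 0x6f, 0x16, 0x74, 0x38]
t3 = [0x6f, 0xad, 0x16, 0xc7, 0x74, 0xe9, 0x38, 0x1d]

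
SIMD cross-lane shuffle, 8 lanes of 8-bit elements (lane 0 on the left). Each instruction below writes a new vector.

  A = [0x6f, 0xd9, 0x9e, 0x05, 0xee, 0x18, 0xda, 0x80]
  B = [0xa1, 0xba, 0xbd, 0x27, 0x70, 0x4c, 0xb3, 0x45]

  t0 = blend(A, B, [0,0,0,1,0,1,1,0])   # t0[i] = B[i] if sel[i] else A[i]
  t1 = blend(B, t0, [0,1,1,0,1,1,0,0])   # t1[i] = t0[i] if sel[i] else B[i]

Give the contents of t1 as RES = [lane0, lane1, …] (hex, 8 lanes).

RES = [0xa1, 0xd9, 0x9e, 0x27, 0xee, 0x4c, 0xb3, 0x45]

  t0: 6f d9 9e 27 ee 4c b3 80
  t1: a1 d9 9e 27 ee 4c b3 45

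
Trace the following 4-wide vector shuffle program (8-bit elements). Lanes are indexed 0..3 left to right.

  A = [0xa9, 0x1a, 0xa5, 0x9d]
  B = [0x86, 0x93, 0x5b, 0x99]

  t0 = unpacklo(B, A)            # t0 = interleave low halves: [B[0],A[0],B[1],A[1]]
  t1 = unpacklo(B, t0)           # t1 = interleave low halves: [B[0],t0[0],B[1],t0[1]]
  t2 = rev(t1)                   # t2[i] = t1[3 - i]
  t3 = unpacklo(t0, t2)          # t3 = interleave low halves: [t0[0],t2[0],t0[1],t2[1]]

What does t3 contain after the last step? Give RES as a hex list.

→ t0 |86|a9|93|1a|
→ t1 |86|86|93|a9|
→ t2 |a9|93|86|86|
→ t3 |86|a9|a9|93|

RES = [0x86, 0xa9, 0xa9, 0x93]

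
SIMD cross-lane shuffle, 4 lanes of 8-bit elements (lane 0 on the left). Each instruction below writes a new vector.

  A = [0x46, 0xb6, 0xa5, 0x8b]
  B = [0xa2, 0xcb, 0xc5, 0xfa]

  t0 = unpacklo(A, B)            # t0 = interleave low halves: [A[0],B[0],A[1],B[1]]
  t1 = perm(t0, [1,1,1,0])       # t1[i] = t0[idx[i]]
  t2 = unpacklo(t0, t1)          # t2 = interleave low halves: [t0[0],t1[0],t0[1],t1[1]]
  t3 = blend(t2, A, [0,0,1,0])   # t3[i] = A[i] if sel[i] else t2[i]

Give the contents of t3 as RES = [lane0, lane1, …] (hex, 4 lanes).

RES = [ 0x46  0xa2  0xa5  0xa2 ]

  t0: 46 a2 b6 cb
  t1: a2 a2 a2 46
  t2: 46 a2 a2 a2
  t3: 46 a2 a5 a2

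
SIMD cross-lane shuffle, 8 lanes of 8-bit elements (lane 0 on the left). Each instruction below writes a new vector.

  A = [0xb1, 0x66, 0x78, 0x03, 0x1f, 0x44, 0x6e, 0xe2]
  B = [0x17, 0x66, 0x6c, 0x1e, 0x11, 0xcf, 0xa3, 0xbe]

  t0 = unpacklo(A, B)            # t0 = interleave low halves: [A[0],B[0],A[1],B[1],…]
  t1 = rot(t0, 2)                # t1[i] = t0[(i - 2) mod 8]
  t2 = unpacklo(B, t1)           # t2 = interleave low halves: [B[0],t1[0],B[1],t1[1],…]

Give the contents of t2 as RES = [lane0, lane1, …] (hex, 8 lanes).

RES = [ 0x17  0x03  0x66  0x1e  0x6c  0xb1  0x1e  0x17 ]

→ t0 |b1|17|66|66|78|6c|03|1e|
→ t1 |03|1e|b1|17|66|66|78|6c|
→ t2 |17|03|66|1e|6c|b1|1e|17|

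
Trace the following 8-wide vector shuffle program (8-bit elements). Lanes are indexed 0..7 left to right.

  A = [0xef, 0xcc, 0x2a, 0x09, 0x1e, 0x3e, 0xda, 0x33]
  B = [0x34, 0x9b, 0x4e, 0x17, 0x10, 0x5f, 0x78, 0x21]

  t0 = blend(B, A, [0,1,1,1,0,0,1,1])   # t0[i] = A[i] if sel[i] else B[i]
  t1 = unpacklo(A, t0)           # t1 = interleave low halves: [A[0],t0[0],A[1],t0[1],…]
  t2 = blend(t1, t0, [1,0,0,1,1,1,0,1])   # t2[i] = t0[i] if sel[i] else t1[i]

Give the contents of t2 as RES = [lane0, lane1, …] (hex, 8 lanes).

t0 = [0x34, 0xcc, 0x2a, 0x09, 0x10, 0x5f, 0xda, 0x33]
t1 = [0xef, 0x34, 0xcc, 0xcc, 0x2a, 0x2a, 0x09, 0x09]
t2 = [0x34, 0x34, 0xcc, 0x09, 0x10, 0x5f, 0x09, 0x33]

RES = [ 0x34  0x34  0xcc  0x09  0x10  0x5f  0x09  0x33 ]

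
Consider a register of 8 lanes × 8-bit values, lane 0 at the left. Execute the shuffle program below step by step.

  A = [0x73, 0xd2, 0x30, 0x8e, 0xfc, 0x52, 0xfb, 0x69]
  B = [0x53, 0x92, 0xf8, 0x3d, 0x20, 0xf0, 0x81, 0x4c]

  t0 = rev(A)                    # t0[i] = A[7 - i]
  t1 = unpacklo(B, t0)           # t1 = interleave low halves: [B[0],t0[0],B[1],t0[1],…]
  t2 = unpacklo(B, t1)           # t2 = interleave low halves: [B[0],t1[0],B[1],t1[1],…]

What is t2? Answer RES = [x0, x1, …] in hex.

t0 = [0x69, 0xfb, 0x52, 0xfc, 0x8e, 0x30, 0xd2, 0x73]
t1 = [0x53, 0x69, 0x92, 0xfb, 0xf8, 0x52, 0x3d, 0xfc]
t2 = [0x53, 0x53, 0x92, 0x69, 0xf8, 0x92, 0x3d, 0xfb]

RES = [0x53, 0x53, 0x92, 0x69, 0xf8, 0x92, 0x3d, 0xfb]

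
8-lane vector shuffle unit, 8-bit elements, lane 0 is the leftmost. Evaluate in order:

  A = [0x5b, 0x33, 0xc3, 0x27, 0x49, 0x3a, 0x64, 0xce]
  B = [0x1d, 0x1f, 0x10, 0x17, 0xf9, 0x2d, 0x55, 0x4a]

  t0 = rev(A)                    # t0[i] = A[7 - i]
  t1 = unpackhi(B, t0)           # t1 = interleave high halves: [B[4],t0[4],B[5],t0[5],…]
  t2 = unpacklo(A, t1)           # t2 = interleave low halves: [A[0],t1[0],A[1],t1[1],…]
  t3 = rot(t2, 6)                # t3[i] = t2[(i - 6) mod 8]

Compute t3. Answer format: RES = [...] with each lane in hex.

RES = [ 0x33  0x27  0xc3  0x2d  0x27  0xc3  0x5b  0xf9 ]

  t0: ce 64 3a 49 27 c3 33 5b
  t1: f9 27 2d c3 55 33 4a 5b
  t2: 5b f9 33 27 c3 2d 27 c3
  t3: 33 27 c3 2d 27 c3 5b f9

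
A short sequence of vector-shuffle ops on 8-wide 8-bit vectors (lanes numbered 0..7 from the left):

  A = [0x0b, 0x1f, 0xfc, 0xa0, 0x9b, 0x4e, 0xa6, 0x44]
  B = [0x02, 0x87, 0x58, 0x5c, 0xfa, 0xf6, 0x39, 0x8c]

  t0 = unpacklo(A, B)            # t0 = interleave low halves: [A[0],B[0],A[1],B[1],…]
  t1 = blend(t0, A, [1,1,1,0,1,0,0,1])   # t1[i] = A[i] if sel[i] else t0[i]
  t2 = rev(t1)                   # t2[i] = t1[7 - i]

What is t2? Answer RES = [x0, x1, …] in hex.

RES = [0x44, 0xa0, 0x58, 0x9b, 0x87, 0xfc, 0x1f, 0x0b]

t0 = [0x0b, 0x02, 0x1f, 0x87, 0xfc, 0x58, 0xa0, 0x5c]
t1 = [0x0b, 0x1f, 0xfc, 0x87, 0x9b, 0x58, 0xa0, 0x44]
t2 = [0x44, 0xa0, 0x58, 0x9b, 0x87, 0xfc, 0x1f, 0x0b]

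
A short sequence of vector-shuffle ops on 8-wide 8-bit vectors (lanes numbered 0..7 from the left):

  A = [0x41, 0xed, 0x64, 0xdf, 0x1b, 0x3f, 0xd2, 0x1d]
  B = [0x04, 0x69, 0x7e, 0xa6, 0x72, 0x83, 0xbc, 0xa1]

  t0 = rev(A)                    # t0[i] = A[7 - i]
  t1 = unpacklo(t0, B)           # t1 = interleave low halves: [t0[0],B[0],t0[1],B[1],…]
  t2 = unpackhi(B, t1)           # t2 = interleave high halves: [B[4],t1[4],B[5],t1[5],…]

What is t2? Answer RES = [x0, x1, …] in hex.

→ t0 |1d|d2|3f|1b|df|64|ed|41|
→ t1 |1d|04|d2|69|3f|7e|1b|a6|
→ t2 |72|3f|83|7e|bc|1b|a1|a6|

RES = [0x72, 0x3f, 0x83, 0x7e, 0xbc, 0x1b, 0xa1, 0xa6]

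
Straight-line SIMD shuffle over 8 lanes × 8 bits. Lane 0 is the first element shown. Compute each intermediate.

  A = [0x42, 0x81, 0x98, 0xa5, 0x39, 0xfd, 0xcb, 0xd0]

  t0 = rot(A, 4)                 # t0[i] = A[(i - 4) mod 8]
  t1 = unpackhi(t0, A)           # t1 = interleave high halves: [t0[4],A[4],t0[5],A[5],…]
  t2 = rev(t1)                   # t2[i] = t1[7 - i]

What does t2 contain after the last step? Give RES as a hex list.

RES = [ 0xd0  0xa5  0xcb  0x98  0xfd  0x81  0x39  0x42 ]

  t0: 39 fd cb d0 42 81 98 a5
  t1: 42 39 81 fd 98 cb a5 d0
  t2: d0 a5 cb 98 fd 81 39 42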